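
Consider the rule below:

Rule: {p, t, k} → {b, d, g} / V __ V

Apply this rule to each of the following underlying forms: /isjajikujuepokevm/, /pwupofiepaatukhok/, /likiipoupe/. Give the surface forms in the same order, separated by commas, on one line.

/isjajikujuepokevm/: /k/ is a voiceless stop between vowels /i/ and /u/, so it voices to [g]. /p/ is a voiceless stop between vowels /e/ and /o/, so it voices to [b]. /k/ is a voiceless stop between vowels /o/ and /e/, so it voices to [g]. → [isjajigujuebogevm].
/pwupofiepaatukhok/: /p/ is a voiceless stop between vowels /u/ and /o/, so it voices to [b]. /p/ is a voiceless stop between vowels /e/ and /a/, so it voices to [b]. /t/ is a voiceless stop between vowels /a/ and /u/, so it voices to [d]. → [pwubofiebaadukhok].
/likiipoupe/: /k/ is a voiceless stop between vowels /i/ and /i/, so it voices to [g]. /p/ is a voiceless stop between vowels /i/ and /o/, so it voices to [b]. /p/ is a voiceless stop between vowels /u/ and /e/, so it voices to [b]. → [ligiiboube].

isjajigujuebogevm, pwubofiebaadukhok, ligiiboube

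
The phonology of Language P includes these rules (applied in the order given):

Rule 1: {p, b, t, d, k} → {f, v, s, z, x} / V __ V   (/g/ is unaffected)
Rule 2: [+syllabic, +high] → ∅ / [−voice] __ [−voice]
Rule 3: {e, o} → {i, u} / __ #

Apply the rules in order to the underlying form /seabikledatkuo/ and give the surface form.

seaviklezatkuu

Rule 1 (intervocalic spirantization): /b/ is a stop between vowels /a/ and /i/, so it spirantizes to the fricative [v]. /d/ is a stop between vowels /e/ and /a/, so it spirantizes to the fricative [z]. /seabikledatkuo/ → seaviklezatkuo.
Rule 2 (high vowel syncope): no segment meets the environment; /seaviklezatkuo/ is unchanged.
Rule 3 (final vowel raising): /o/ is a mid vowel in word-final position, so it raises to [u]. /seaviklezatkuo/ → seaviklezatkuu.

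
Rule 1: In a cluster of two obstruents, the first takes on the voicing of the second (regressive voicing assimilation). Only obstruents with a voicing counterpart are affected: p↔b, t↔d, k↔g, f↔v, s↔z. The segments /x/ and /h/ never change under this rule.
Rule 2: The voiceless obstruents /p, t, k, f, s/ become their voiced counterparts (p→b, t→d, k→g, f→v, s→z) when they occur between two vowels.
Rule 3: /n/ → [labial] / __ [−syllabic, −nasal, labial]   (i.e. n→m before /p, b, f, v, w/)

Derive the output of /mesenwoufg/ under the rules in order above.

mezemwouvg

Rule 1 (regressive voicing assimilation): /f/ precedes the voiced obstruent /g/, so it voices to [v] by assimilation. /mesenwoufg/ → mesenwouvg.
Rule 2 (intervocalic voicing): /s/ is a voiceless obstruent between vowels /e/ and /e/, so it voices to [z]. /mesenwouvg/ → mezenwouvg.
Rule 3 (nasal place assimilation): /n/ precedes the labial consonant /w/, so it assimilates in place to [m]. /mezenwouvg/ → mezemwouvg.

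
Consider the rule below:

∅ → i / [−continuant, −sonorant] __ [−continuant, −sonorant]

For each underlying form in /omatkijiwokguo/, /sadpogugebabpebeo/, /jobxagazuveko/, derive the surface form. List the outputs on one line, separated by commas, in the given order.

/omatkijiwokguo/: /t/ and /k/ form a stop–stop cluster, so [i] is inserted between them. /k/ and /g/ form a stop–stop cluster, so [i] is inserted between them. → [omatikijiwokiguo].
/sadpogugebabpebeo/: /d/ and /p/ form a stop–stop cluster, so [i] is inserted between them. /b/ and /p/ form a stop–stop cluster, so [i] is inserted between them. → [sadipogugebabipebeo].
/jobxagazuveko/: the rule's environment is not met; surfaces unchanged as [jobxagazuveko].

omatikijiwokiguo, sadipogugebabipebeo, jobxagazuveko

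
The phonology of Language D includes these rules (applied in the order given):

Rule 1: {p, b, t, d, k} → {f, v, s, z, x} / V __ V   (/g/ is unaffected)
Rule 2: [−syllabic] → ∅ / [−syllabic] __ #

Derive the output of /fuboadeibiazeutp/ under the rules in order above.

Rule 1 (intervocalic spirantization): /b/ is a stop between vowels /u/ and /o/, so it spirantizes to the fricative [v]. /d/ is a stop between vowels /a/ and /e/, so it spirantizes to the fricative [z]. /b/ is a stop between vowels /i/ and /i/, so it spirantizes to the fricative [v]. /fuboadeibiazeutp/ → fuvoazeiviazeutp.
Rule 2 (final cluster simplification): /p/ is the second consonant of a word-final cluster /tp/, so it deletes. /fuvoazeiviazeutp/ → fuvoazeiviazeut.

fuvoazeiviazeut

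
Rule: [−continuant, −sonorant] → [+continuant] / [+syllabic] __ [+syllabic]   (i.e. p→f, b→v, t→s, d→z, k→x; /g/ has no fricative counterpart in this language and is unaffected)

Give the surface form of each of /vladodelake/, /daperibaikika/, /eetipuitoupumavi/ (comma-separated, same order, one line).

/vladodelake/: /d/ is a stop between vowels /a/ and /o/, so it spirantizes to the fricative [z]. /d/ is a stop between vowels /o/ and /e/, so it spirantizes to the fricative [z]. /k/ is a stop between vowels /a/ and /e/, so it spirantizes to the fricative [x]. → [vlazozelaxe].
/daperibaikika/: /p/ is a stop between vowels /a/ and /e/, so it spirantizes to the fricative [f]. /b/ is a stop between vowels /i/ and /a/, so it spirantizes to the fricative [v]. /k/ is a stop between vowels /i/ and /i/, so it spirantizes to the fricative [x]. /k/ is a stop between vowels /i/ and /a/, so it spirantizes to the fricative [x]. → [daferivaixixa].
/eetipuitoupumavi/: /t/ is a stop between vowels /e/ and /i/, so it spirantizes to the fricative [s]. /p/ is a stop between vowels /i/ and /u/, so it spirantizes to the fricative [f]. /t/ is a stop between vowels /i/ and /o/, so it spirantizes to the fricative [s]. /p/ is a stop between vowels /u/ and /u/, so it spirantizes to the fricative [f]. → [eesifuisoufumavi].

vlazozelaxe, daferivaixixa, eesifuisoufumavi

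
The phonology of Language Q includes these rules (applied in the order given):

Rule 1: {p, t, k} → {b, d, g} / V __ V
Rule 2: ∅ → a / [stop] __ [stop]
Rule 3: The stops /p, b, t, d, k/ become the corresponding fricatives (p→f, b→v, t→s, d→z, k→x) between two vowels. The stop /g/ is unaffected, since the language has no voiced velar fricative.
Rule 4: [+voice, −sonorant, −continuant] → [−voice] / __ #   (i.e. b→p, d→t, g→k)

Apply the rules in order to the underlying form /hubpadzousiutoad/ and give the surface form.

huvafadzousiuzoat

Rule 1 (intervocalic voicing): /t/ is a voiceless stop between vowels /u/ and /o/, so it voices to [d]. /hubpadzousiutoad/ → hubpadzousiudoad.
Rule 2 (stop-cluster a-epenthesis): /b/ and /p/ form a stop–stop cluster, so [a] is inserted between them. /hubpadzousiudoad/ → hubapadzousiudoad.
Rule 3 (intervocalic spirantization): /b/ is a stop between vowels /u/ and /a/, so it spirantizes to the fricative [v]. /p/ is a stop between vowels /a/ and /a/, so it spirantizes to the fricative [f]. /d/ is a stop between vowels /u/ and /o/, so it spirantizes to the fricative [z]. /hubapadzousiudoad/ → huvafadzousiuzoad.
Rule 4 (final devoicing): /d/ is a voiced stop in word-final position, so it devoices to [t]. /huvafadzousiuzoad/ → huvafadzousiuzoat.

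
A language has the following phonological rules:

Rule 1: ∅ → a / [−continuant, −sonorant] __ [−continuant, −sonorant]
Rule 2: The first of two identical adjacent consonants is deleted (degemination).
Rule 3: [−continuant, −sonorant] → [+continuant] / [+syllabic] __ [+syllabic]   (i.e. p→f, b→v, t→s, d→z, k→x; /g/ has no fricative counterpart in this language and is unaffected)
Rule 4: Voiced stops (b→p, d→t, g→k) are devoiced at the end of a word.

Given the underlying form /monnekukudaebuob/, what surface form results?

monexuxuzaevuop

Rule 1 (stop-cluster a-epenthesis): no segment meets the environment; /monnekukudaebuob/ is unchanged.
Rule 2 (degemination): /nn/ is a geminate; the first /n/ deletes. /monnekukudaebuob/ → monekukudaebuob.
Rule 3 (intervocalic spirantization): /k/ is a stop between vowels /e/ and /u/, so it spirantizes to the fricative [x]. /k/ is a stop between vowels /u/ and /u/, so it spirantizes to the fricative [x]. /d/ is a stop between vowels /u/ and /a/, so it spirantizes to the fricative [z]. /b/ is a stop between vowels /e/ and /u/, so it spirantizes to the fricative [v]. /monekukudaebuob/ → monexuxuzaevuob.
Rule 4 (final devoicing): /b/ is a voiced stop in word-final position, so it devoices to [p]. /monexuxuzaevuob/ → monexuxuzaevuop.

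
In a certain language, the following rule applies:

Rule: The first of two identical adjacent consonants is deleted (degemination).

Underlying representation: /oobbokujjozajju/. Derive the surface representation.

oobokujozaju

/bb/ is a geminate; the first /b/ deletes.
/jj/ is a geminate; the first /j/ deletes.
/jj/ is a geminate; the first /j/ deletes.
The other instances of /b/, /k/, /j/, /z/ do not occur in the required environment and remain unchanged.
Surface form: [oobokujozaju].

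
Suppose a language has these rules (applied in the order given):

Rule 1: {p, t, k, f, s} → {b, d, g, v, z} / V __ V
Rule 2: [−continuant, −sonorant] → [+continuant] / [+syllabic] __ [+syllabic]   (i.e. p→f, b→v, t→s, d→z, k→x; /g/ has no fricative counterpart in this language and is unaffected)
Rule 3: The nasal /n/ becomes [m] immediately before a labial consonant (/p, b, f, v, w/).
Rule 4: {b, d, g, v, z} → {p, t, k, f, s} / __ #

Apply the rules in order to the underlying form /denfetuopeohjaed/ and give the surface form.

Rule 1 (intervocalic voicing): /t/ is a voiceless obstruent between vowels /e/ and /u/, so it voices to [d]. /p/ is a voiceless obstruent between vowels /o/ and /e/, so it voices to [b]. /denfetuopeohjaed/ → denfeduobeohjaed.
Rule 2 (intervocalic spirantization): /d/ is a stop between vowels /e/ and /u/, so it spirantizes to the fricative [z]. /b/ is a stop between vowels /o/ and /e/, so it spirantizes to the fricative [v]. /denfeduobeohjaed/ → denfezuoveohjaed.
Rule 3 (nasal place assimilation): /n/ precedes the labial consonant /f/, so it assimilates in place to [m]. /denfezuoveohjaed/ → demfezuoveohjaed.
Rule 4 (final devoicing): /d/ is a voiced obstruent in word-final position, so it devoices to [t]. /demfezuoveohjaed/ → demfezuoveohjaet.

demfezuoveohjaet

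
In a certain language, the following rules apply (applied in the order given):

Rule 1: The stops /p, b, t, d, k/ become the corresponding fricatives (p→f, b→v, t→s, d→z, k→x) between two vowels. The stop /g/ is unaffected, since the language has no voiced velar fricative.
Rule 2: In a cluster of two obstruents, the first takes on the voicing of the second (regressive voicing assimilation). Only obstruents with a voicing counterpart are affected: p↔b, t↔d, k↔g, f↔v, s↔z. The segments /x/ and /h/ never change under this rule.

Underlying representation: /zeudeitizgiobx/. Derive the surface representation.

zeuzeisizgiopx

Rule 1 (intervocalic spirantization): /d/ is a stop between vowels /u/ and /e/, so it spirantizes to the fricative [z]. /t/ is a stop between vowels /i/ and /i/, so it spirantizes to the fricative [s]. /zeudeitizgiobx/ → zeuzeisizgiobx.
Rule 2 (regressive voicing assimilation): /b/ precedes the voiceless obstruent /x/, so it devoices to [p] by assimilation. /zeuzeisizgiobx/ → zeuzeisizgiopx.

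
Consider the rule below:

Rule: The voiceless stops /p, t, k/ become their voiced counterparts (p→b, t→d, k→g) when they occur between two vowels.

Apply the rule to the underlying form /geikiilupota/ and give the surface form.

/k/ is a voiceless stop between vowels /i/ and /i/, so it voices to [g].
/p/ is a voiceless stop between vowels /u/ and /o/, so it voices to [b].
/t/ is a voiceless stop between vowels /o/ and /a/, so it voices to [d].
Surface form: [geigiiluboda].

geigiiluboda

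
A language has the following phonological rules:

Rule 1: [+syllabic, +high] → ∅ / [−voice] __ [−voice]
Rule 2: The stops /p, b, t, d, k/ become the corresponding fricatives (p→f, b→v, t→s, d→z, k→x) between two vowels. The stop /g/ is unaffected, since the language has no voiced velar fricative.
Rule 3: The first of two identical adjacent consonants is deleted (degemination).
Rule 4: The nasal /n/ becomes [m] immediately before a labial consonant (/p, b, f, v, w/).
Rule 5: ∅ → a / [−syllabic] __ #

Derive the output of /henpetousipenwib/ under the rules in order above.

Rule 1 (high vowel syncope): /i/ is a high vowel flanked by voiceless consonants /s/ and /p/, so it deletes. /henpetousipenwib/ → henpetouspenwib.
Rule 2 (intervocalic spirantization): /t/ is a stop between vowels /e/ and /o/, so it spirantizes to the fricative [s]. /henpetouspenwib/ → henpesouspenwib.
Rule 3 (degemination): no segment meets the environment; /henpesouspenwib/ is unchanged.
Rule 4 (nasal place assimilation): /n/ precedes the labial consonant /p/, so it assimilates in place to [m]. /n/ precedes the labial consonant /w/, so it assimilates in place to [m]. /henpesouspenwib/ → hempesouspemwib.
Rule 5 (final a-epenthesis): the form ends in the consonant /b/, so [a] is inserted word-finally. /hempesouspemwib/ → hempesouspemwiba.

hempesouspemwiba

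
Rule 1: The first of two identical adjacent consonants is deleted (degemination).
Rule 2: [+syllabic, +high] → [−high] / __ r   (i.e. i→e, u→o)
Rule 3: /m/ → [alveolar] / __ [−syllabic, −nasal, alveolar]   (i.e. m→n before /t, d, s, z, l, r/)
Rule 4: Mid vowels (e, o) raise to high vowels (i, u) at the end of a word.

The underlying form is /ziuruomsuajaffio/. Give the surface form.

zioruonsuajafiu

Rule 1 (degemination): /ff/ is a geminate; the first /f/ deletes. /ziuruomsuajaffio/ → ziuruomsuajafio.
Rule 2 (pre-rhotic lowering): /u/ is a high vowel immediately before /r/, so it lowers to [o]. /ziuruomsuajafio/ → zioruomsuajafio.
Rule 3 (nasal place assimilation): /m/ precedes the alveolar consonant /s/, so it assimilates in place to [n]. /zioruomsuajafio/ → zioruonsuajafio.
Rule 4 (final vowel raising): /o/ is a mid vowel in word-final position, so it raises to [u]. /zioruonsuajafio/ → zioruonsuajafiu.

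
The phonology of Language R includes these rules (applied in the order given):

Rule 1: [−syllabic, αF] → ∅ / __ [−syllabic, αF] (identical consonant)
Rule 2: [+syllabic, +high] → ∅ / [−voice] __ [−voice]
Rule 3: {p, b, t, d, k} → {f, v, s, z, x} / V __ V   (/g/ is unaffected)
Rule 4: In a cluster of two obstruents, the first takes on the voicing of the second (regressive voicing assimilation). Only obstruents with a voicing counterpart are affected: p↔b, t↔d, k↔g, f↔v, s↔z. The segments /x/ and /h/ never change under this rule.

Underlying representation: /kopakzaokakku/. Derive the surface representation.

Rule 1 (degemination): /kk/ is a geminate; the first /k/ deletes. /kopakzaokakku/ → kopakzaokaku.
Rule 2 (high vowel syncope): no segment meets the environment; /kopakzaokaku/ is unchanged.
Rule 3 (intervocalic spirantization): /p/ is a stop between vowels /o/ and /a/, so it spirantizes to the fricative [f]. /k/ is a stop between vowels /o/ and /a/, so it spirantizes to the fricative [x]. /k/ is a stop between vowels /a/ and /u/, so it spirantizes to the fricative [x]. /kopakzaokaku/ → kofakzaoxaxu.
Rule 4 (regressive voicing assimilation): /k/ precedes the voiced obstruent /z/, so it voices to [g] by assimilation. /kofakzaoxaxu/ → kofagzaoxaxu.

kofagzaoxaxu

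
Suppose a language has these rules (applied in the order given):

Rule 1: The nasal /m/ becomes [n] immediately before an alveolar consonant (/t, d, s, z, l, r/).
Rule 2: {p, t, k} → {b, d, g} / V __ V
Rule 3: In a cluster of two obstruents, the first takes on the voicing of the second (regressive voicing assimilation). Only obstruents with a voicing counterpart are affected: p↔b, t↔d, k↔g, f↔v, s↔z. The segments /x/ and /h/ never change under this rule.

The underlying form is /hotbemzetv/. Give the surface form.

hodbenzedv

Rule 1 (nasal place assimilation): /m/ precedes the alveolar consonant /z/, so it assimilates in place to [n]. /hotbemzetv/ → hotbenzetv.
Rule 2 (intervocalic voicing): no segment meets the environment; /hotbenzetv/ is unchanged.
Rule 3 (regressive voicing assimilation): /t/ precedes the voiced obstruent /b/, so it voices to [d] by assimilation. /t/ precedes the voiced obstruent /v/, so it voices to [d] by assimilation. /hotbenzetv/ → hodbenzedv.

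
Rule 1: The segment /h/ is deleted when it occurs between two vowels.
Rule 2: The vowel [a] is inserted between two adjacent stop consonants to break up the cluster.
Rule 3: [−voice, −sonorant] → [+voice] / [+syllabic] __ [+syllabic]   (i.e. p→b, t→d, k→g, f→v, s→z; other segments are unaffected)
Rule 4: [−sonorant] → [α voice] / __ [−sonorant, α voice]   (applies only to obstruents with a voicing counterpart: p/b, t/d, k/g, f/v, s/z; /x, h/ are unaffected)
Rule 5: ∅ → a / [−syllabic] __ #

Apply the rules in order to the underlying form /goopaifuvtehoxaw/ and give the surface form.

goobaivufteoxawa

Rule 1 (intervocalic h-deletion): /h/ occurs between vowels /e/ and /o/, so it deletes. /goopaifuvtehoxaw/ → goopaifuvteoxaw.
Rule 2 (stop-cluster a-epenthesis): no segment meets the environment; /goopaifuvteoxaw/ is unchanged.
Rule 3 (intervocalic voicing): /p/ is a voiceless obstruent between vowels /o/ and /a/, so it voices to [b]. /f/ is a voiceless obstruent between vowels /i/ and /u/, so it voices to [v]. /goopaifuvteoxaw/ → goobaivuvteoxaw.
Rule 4 (regressive voicing assimilation): /v/ precedes the voiceless obstruent /t/, so it devoices to [f] by assimilation. /goobaivuvteoxaw/ → goobaivufteoxaw.
Rule 5 (final a-epenthesis): the form ends in the consonant /w/, so [a] is inserted word-finally. /goobaivufteoxaw/ → goobaivufteoxawa.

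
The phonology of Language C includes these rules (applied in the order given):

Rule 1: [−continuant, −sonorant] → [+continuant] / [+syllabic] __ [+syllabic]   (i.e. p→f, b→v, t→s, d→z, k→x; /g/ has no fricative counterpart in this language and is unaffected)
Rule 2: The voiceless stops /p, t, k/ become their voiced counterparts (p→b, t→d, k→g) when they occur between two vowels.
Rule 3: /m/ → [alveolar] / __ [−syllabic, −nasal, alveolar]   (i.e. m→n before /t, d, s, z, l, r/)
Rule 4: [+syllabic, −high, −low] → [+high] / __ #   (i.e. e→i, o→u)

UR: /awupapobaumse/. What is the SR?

Rule 1 (intervocalic spirantization): /p/ is a stop between vowels /u/ and /a/, so it spirantizes to the fricative [f]. /p/ is a stop between vowels /a/ and /o/, so it spirantizes to the fricative [f]. /b/ is a stop between vowels /o/ and /a/, so it spirantizes to the fricative [v]. /awupapobaumse/ → awufafovaumse.
Rule 2 (intervocalic voicing): no segment meets the environment; /awufafovaumse/ is unchanged.
Rule 3 (nasal place assimilation): /m/ precedes the alveolar consonant /s/, so it assimilates in place to [n]. /awufafovaumse/ → awufafovaunse.
Rule 4 (final vowel raising): /e/ is a mid vowel in word-final position, so it raises to [i]. /awufafovaunse/ → awufafovaunsi.

awufafovaunsi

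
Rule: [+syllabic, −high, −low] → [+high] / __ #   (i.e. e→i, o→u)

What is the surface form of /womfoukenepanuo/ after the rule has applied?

womfoukenepanuu

/o/ is a mid vowel in word-final position, so it raises to [u].
The other instances of /o/, /e/ do not occur in the required environment and remain unchanged.
Surface form: [womfoukenepanuu].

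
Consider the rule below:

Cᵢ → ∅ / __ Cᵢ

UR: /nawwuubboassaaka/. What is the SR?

/ww/ is a geminate; the first /w/ deletes.
/bb/ is a geminate; the first /b/ deletes.
/ss/ is a geminate; the first /s/ deletes.
The other instances of /n/, /w/, /b/, /s/, /k/ do not occur in the required environment and remain unchanged.
Surface form: [nawuuboasaaka].

nawuuboasaaka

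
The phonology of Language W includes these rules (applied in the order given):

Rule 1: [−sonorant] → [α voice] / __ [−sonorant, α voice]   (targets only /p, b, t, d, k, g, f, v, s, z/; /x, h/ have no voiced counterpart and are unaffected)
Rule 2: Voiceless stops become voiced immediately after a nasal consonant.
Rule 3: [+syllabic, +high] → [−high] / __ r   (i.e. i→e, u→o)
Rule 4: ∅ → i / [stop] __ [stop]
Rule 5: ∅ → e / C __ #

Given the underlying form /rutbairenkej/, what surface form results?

rudibaerengeje

Rule 1 (regressive voicing assimilation): /t/ precedes the voiced obstruent /b/, so it voices to [d] by assimilation. /rutbairenkej/ → rudbairenkej.
Rule 2 (post-nasal voicing): /k/ is a voiceless stop immediately after the nasal /n/, so it voices to [g]. /rudbairenkej/ → rudbairengej.
Rule 3 (pre-rhotic lowering): /i/ is a high vowel immediately before /r/, so it lowers to [e]. /rudbairengej/ → rudbaerengej.
Rule 4 (stop-cluster i-epenthesis): /d/ and /b/ form a stop–stop cluster, so [i] is inserted between them. /rudbaerengej/ → rudibaerengej.
Rule 5 (final e-epenthesis): the form ends in the consonant /j/, so [e] is inserted word-finally. /rudibaerengej/ → rudibaerengeje.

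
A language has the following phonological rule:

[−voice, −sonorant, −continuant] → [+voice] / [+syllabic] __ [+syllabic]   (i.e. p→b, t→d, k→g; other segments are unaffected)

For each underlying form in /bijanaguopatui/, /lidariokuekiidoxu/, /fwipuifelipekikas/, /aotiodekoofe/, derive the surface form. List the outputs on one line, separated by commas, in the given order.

/bijanaguopatui/: /p/ is a voiceless stop between vowels /o/ and /a/, so it voices to [b]. /t/ is a voiceless stop between vowels /a/ and /u/, so it voices to [d]. → [bijanaguobadui].
/lidariokuekiidoxu/: /k/ is a voiceless stop between vowels /o/ and /u/, so it voices to [g]. /k/ is a voiceless stop between vowels /e/ and /i/, so it voices to [g]. → [lidarioguegiidoxu].
/fwipuifelipekikas/: /p/ is a voiceless stop between vowels /i/ and /u/, so it voices to [b]. /p/ is a voiceless stop between vowels /i/ and /e/, so it voices to [b]. /k/ is a voiceless stop between vowels /e/ and /i/, so it voices to [g]. /k/ is a voiceless stop between vowels /i/ and /a/, so it voices to [g]. → [fwibuifelibegigas].
/aotiodekoofe/: /t/ is a voiceless stop between vowels /o/ and /i/, so it voices to [d]. /k/ is a voiceless stop between vowels /e/ and /o/, so it voices to [g]. → [aodiodegoofe].

bijanaguobadui, lidarioguegiidoxu, fwibuifelibegigas, aodiodegoofe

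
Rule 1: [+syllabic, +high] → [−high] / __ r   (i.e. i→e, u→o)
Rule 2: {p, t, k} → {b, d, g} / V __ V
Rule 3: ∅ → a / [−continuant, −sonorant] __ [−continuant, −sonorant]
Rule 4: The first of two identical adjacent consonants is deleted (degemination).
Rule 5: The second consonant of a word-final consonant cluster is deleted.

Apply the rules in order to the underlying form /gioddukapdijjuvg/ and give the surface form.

Rule 1 (pre-rhotic lowering): no segment meets the environment; /gioddukapdijjuvg/ is unchanged.
Rule 2 (intervocalic voicing): /k/ is a voiceless stop between vowels /u/ and /a/, so it voices to [g]. /gioddukapdijjuvg/ → gioddugapdijjuvg.
Rule 3 (stop-cluster a-epenthesis): /d/ and /d/ form a stop–stop cluster, so [a] is inserted between them. /p/ and /d/ form a stop–stop cluster, so [a] is inserted between them. /gioddugapdijjuvg/ → giodadugapadijjuvg.
Rule 4 (degemination): /jj/ is a geminate; the first /j/ deletes. /giodadugapadijjuvg/ → giodadugapadijuvg.
Rule 5 (final cluster simplification): /g/ is the second consonant of a word-final cluster /vg/, so it deletes. /giodadugapadijuvg/ → giodadugapadijuv.

giodadugapadijuv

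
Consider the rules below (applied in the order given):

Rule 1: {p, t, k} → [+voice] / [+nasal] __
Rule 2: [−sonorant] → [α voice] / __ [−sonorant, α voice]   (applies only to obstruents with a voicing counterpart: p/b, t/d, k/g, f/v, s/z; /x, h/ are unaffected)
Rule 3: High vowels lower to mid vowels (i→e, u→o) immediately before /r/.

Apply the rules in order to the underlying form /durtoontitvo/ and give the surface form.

Rule 1 (post-nasal voicing): /t/ is a voiceless stop immediately after the nasal /n/, so it voices to [d]. /durtoontitvo/ → durtoonditvo.
Rule 2 (regressive voicing assimilation): /t/ precedes the voiced obstruent /v/, so it voices to [d] by assimilation. /durtoonditvo/ → durtoondidvo.
Rule 3 (pre-rhotic lowering): /u/ is a high vowel immediately before /r/, so it lowers to [o]. /durtoondidvo/ → dortoondidvo.

dortoondidvo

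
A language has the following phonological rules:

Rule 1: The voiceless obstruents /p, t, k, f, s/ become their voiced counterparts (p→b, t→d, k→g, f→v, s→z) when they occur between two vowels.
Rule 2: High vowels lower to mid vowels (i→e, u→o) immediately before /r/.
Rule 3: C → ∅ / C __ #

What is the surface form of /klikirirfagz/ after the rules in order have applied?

Rule 1 (intervocalic voicing): /k/ is a voiceless obstruent between vowels /i/ and /i/, so it voices to [g]. /klikirirfagz/ → kligirirfagz.
Rule 2 (pre-rhotic lowering): /i/ is a high vowel immediately before /r/, so it lowers to [e]. /i/ is a high vowel immediately before /r/, so it lowers to [e]. /kligirirfagz/ → kligererfagz.
Rule 3 (final cluster simplification): /z/ is the second consonant of a word-final cluster /gz/, so it deletes. /kligererfagz/ → kligererfag.

kligererfag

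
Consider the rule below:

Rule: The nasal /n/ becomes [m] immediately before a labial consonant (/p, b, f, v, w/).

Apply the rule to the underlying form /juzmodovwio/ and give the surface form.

juzmodovwio

No segment of /juzmodovwio/ meets the structural description of the rule, so the form surfaces unchanged.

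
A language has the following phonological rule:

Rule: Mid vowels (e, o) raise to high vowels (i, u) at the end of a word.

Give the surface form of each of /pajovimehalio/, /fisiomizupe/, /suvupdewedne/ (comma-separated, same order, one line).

pajovimehaliu, fisiomizupi, suvupdewedni

/pajovimehalio/: /o/ is a mid vowel in word-final position, so it raises to [u]. → [pajovimehaliu].
/fisiomizupe/: /e/ is a mid vowel in word-final position, so it raises to [i]. → [fisiomizupi].
/suvupdewedne/: /e/ is a mid vowel in word-final position, so it raises to [i]. → [suvupdewedni].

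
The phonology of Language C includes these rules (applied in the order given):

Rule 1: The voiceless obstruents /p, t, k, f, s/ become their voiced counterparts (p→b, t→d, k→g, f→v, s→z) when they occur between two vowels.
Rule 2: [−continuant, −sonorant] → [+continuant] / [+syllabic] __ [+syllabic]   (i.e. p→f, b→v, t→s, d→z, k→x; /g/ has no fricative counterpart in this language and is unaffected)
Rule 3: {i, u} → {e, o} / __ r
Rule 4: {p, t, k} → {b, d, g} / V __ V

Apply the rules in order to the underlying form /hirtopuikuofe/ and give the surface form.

Rule 1 (intervocalic voicing): /p/ is a voiceless obstruent between vowels /o/ and /u/, so it voices to [b]. /k/ is a voiceless obstruent between vowels /i/ and /u/, so it voices to [g]. /f/ is a voiceless obstruent between vowels /o/ and /e/, so it voices to [v]. /hirtopuikuofe/ → hirtobuiguove.
Rule 2 (intervocalic spirantization): /b/ is a stop between vowels /o/ and /u/, so it spirantizes to the fricative [v]. /hirtobuiguove/ → hirtovuiguove.
Rule 3 (pre-rhotic lowering): /i/ is a high vowel immediately before /r/, so it lowers to [e]. /hirtovuiguove/ → hertovuiguove.
Rule 4 (intervocalic voicing): no segment meets the environment; /hertovuiguove/ is unchanged.

hertovuiguove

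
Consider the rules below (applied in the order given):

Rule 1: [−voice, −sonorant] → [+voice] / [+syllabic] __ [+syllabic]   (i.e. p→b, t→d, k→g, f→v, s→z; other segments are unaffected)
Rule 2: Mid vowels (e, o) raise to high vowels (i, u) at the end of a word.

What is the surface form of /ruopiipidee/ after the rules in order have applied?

ruobiibidei

Rule 1 (intervocalic voicing): /p/ is a voiceless obstruent between vowels /o/ and /i/, so it voices to [b]. /p/ is a voiceless obstruent between vowels /i/ and /i/, so it voices to [b]. /ruopiipidee/ → ruobiibidee.
Rule 2 (final vowel raising): /e/ is a mid vowel in word-final position, so it raises to [i]. /ruobiibidee/ → ruobiibidei.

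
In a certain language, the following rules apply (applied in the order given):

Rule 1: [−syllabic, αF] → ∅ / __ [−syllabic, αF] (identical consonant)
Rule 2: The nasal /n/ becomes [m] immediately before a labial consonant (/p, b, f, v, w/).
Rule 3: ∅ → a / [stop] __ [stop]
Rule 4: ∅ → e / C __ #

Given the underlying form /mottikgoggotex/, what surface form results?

Rule 1 (degemination): /tt/ is a geminate; the first /t/ deletes. /gg/ is a geminate; the first /g/ deletes. /mottikgoggotex/ → motikgogotex.
Rule 2 (nasal place assimilation): no segment meets the environment; /motikgogotex/ is unchanged.
Rule 3 (stop-cluster a-epenthesis): /k/ and /g/ form a stop–stop cluster, so [a] is inserted between them. /motikgogotex/ → motikagogotex.
Rule 4 (final e-epenthesis): the form ends in the consonant /x/, so [e] is inserted word-finally. /motikagogotex/ → motikagogotexe.

motikagogotexe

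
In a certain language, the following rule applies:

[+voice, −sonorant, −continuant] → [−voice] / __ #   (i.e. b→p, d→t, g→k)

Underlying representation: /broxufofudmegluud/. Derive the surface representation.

/d/ is a voiced stop in word-final position, so it devoices to [t].
Surface form: [broxufofudmegluut].

broxufofudmegluut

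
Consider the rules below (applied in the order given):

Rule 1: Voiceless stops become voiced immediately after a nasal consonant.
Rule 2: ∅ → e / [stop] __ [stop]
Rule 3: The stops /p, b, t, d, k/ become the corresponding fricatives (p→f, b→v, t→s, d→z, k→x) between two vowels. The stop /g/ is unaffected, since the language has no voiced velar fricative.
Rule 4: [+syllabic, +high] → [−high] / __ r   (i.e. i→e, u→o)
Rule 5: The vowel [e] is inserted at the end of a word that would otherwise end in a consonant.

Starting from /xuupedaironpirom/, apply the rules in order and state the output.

Rule 1 (post-nasal voicing): /p/ is a voiceless stop immediately after the nasal /n/, so it voices to [b]. /xuupedaironpirom/ → xuupedaironbirom.
Rule 2 (stop-cluster e-epenthesis): no segment meets the environment; /xuupedaironbirom/ is unchanged.
Rule 3 (intervocalic spirantization): /p/ is a stop between vowels /u/ and /e/, so it spirantizes to the fricative [f]. /d/ is a stop between vowels /e/ and /a/, so it spirantizes to the fricative [z]. /xuupedaironbirom/ → xuufezaironbirom.
Rule 4 (pre-rhotic lowering): /i/ is a high vowel immediately before /r/, so it lowers to [e]. /i/ is a high vowel immediately before /r/, so it lowers to [e]. /xuufezaironbirom/ → xuufezaeronberom.
Rule 5 (final e-epenthesis): the form ends in the consonant /m/, so [e] is inserted word-finally. /xuufezaeronberom/ → xuufezaeronberome.

xuufezaeronberome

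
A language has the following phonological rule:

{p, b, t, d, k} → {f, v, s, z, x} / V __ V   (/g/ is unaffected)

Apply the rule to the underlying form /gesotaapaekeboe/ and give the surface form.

gesosaafaexevoe

/t/ is a stop between vowels /o/ and /a/, so it spirantizes to the fricative [s].
/p/ is a stop between vowels /a/ and /a/, so it spirantizes to the fricative [f].
/k/ is a stop between vowels /e/ and /e/, so it spirantizes to the fricative [x].
/b/ is a stop between vowels /e/ and /o/, so it spirantizes to the fricative [v].
Surface form: [gesosaafaexevoe].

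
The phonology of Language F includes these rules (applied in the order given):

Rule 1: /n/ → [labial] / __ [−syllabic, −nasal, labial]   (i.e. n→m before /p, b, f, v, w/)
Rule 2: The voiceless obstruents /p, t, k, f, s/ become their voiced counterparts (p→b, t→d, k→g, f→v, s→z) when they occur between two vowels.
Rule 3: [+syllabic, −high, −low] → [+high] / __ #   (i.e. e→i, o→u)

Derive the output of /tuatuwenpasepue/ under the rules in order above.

tuaduwempazebui

Rule 1 (nasal place assimilation): /n/ precedes the labial consonant /p/, so it assimilates in place to [m]. /tuatuwenpasepue/ → tuatuwempasepue.
Rule 2 (intervocalic voicing): /t/ is a voiceless obstruent between vowels /a/ and /u/, so it voices to [d]. /s/ is a voiceless obstruent between vowels /a/ and /e/, so it voices to [z]. /p/ is a voiceless obstruent between vowels /e/ and /u/, so it voices to [b]. /tuatuwempasepue/ → tuaduwempazebue.
Rule 3 (final vowel raising): /e/ is a mid vowel in word-final position, so it raises to [i]. /tuaduwempazebue/ → tuaduwempazebui.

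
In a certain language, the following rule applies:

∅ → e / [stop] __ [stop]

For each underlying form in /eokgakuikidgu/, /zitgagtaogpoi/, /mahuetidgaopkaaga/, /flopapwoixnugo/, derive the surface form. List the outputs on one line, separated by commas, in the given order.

/eokgakuikidgu/: /k/ and /g/ form a stop–stop cluster, so [e] is inserted between them. /d/ and /g/ form a stop–stop cluster, so [e] is inserted between them. → [eokegakuikidegu].
/zitgagtaogpoi/: /t/ and /g/ form a stop–stop cluster, so [e] is inserted between them. /g/ and /t/ form a stop–stop cluster, so [e] is inserted between them. /g/ and /p/ form a stop–stop cluster, so [e] is inserted between them. → [zitegagetaogepoi].
/mahuetidgaopkaaga/: /d/ and /g/ form a stop–stop cluster, so [e] is inserted between them. /p/ and /k/ form a stop–stop cluster, so [e] is inserted between them. → [mahuetidegaopekaaga].
/flopapwoixnugo/: the rule's environment is not met; surfaces unchanged as [flopapwoixnugo].

eokegakuikidegu, zitegagetaogepoi, mahuetidegaopekaaga, flopapwoixnugo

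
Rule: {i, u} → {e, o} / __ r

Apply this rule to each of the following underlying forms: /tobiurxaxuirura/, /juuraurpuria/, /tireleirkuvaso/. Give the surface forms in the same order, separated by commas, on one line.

tobiorxaxuerora, juoraorporia, tereleerkuvaso

/tobiurxaxuirura/: /u/ is a high vowel immediately before /r/, so it lowers to [o]. /i/ is a high vowel immediately before /r/, so it lowers to [e]. /u/ is a high vowel immediately before /r/, so it lowers to [o]. → [tobiorxaxuerora].
/juuraurpuria/: /u/ is a high vowel immediately before /r/, so it lowers to [o]. /u/ is a high vowel immediately before /r/, so it lowers to [o]. /u/ is a high vowel immediately before /r/, so it lowers to [o]. → [juoraorporia].
/tireleirkuvaso/: /i/ is a high vowel immediately before /r/, so it lowers to [e]. /i/ is a high vowel immediately before /r/, so it lowers to [e]. → [tereleerkuvaso].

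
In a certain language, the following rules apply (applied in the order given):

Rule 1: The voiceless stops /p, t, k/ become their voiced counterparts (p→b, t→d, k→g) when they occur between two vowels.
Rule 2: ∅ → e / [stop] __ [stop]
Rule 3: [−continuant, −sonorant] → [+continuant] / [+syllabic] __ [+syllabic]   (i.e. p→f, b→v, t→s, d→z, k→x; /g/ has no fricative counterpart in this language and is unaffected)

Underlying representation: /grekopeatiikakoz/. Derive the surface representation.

Rule 1 (intervocalic voicing): /k/ is a voiceless stop between vowels /e/ and /o/, so it voices to [g]. /p/ is a voiceless stop between vowels /o/ and /e/, so it voices to [b]. /t/ is a voiceless stop between vowels /a/ and /i/, so it voices to [d]. /k/ is a voiceless stop between vowels /i/ and /a/, so it voices to [g]. /k/ is a voiceless stop between vowels /a/ and /o/, so it voices to [g]. /grekopeatiikakoz/ → gregobeadiigagoz.
Rule 2 (stop-cluster e-epenthesis): no segment meets the environment; /gregobeadiigagoz/ is unchanged.
Rule 3 (intervocalic spirantization): /b/ is a stop between vowels /o/ and /e/, so it spirantizes to the fricative [v]. /d/ is a stop between vowels /a/ and /i/, so it spirantizes to the fricative [z]. /gregobeadiigagoz/ → gregoveaziigagoz.

gregoveaziigagoz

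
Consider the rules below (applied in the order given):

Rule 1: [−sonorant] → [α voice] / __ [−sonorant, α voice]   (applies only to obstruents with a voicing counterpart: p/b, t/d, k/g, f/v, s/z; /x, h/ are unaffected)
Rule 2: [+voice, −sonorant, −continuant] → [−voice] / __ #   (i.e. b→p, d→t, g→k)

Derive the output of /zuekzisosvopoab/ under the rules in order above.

zuegzisozvopoap

Rule 1 (regressive voicing assimilation): /k/ precedes the voiced obstruent /z/, so it voices to [g] by assimilation. /s/ precedes the voiced obstruent /v/, so it voices to [z] by assimilation. /zuekzisosvopoab/ → zuegzisozvopoab.
Rule 2 (final devoicing): /b/ is a voiced stop in word-final position, so it devoices to [p]. /zuegzisozvopoab/ → zuegzisozvopoap.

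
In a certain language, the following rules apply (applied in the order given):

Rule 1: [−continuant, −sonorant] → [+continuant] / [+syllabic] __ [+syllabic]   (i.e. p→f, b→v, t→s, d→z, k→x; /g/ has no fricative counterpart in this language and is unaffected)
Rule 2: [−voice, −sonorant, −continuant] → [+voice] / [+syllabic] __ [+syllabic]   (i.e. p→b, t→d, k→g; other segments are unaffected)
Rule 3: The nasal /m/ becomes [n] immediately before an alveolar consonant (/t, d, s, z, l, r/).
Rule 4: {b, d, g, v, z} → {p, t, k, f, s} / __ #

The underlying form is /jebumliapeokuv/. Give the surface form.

Rule 1 (intervocalic spirantization): /b/ is a stop between vowels /e/ and /u/, so it spirantizes to the fricative [v]. /p/ is a stop between vowels /a/ and /e/, so it spirantizes to the fricative [f]. /k/ is a stop between vowels /o/ and /u/, so it spirantizes to the fricative [x]. /jebumliapeokuv/ → jevumliafeoxuv.
Rule 2 (intervocalic voicing): no segment meets the environment; /jevumliafeoxuv/ is unchanged.
Rule 3 (nasal place assimilation): /m/ precedes the alveolar consonant /l/, so it assimilates in place to [n]. /jevumliafeoxuv/ → jevunliafeoxuv.
Rule 4 (final devoicing): /v/ is a voiced obstruent in word-final position, so it devoices to [f]. /jevunliafeoxuv/ → jevunliafeoxuf.

jevunliafeoxuf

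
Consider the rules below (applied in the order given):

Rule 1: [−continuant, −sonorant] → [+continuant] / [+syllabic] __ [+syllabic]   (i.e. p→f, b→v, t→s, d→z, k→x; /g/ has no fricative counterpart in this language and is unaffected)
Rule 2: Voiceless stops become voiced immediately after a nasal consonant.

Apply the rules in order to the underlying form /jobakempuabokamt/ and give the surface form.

Rule 1 (intervocalic spirantization): /b/ is a stop between vowels /o/ and /a/, so it spirantizes to the fricative [v]. /k/ is a stop between vowels /a/ and /e/, so it spirantizes to the fricative [x]. /b/ is a stop between vowels /a/ and /o/, so it spirantizes to the fricative [v]. /k/ is a stop between vowels /o/ and /a/, so it spirantizes to the fricative [x]. /jobakempuabokamt/ → jovaxempuavoxamt.
Rule 2 (post-nasal voicing): /p/ is a voiceless stop immediately after the nasal /m/, so it voices to [b]. /t/ is a voiceless stop immediately after the nasal /m/, so it voices to [d]. /jovaxempuavoxamt/ → jovaxembuavoxamd.

jovaxembuavoxamd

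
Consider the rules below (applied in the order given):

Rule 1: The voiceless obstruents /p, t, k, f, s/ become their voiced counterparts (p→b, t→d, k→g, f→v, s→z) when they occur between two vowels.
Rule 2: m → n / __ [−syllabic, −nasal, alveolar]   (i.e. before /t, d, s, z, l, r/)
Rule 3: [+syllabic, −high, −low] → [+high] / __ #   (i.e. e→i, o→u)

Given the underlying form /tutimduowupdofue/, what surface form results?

tudinduowupdovui

Rule 1 (intervocalic voicing): /t/ is a voiceless obstruent between vowels /u/ and /i/, so it voices to [d]. /f/ is a voiceless obstruent between vowels /o/ and /u/, so it voices to [v]. /tutimduowupdofue/ → tudimduowupdovue.
Rule 2 (nasal place assimilation): /m/ precedes the alveolar consonant /d/, so it assimilates in place to [n]. /tudimduowupdovue/ → tudinduowupdovue.
Rule 3 (final vowel raising): /e/ is a mid vowel in word-final position, so it raises to [i]. /tudinduowupdovue/ → tudinduowupdovui.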